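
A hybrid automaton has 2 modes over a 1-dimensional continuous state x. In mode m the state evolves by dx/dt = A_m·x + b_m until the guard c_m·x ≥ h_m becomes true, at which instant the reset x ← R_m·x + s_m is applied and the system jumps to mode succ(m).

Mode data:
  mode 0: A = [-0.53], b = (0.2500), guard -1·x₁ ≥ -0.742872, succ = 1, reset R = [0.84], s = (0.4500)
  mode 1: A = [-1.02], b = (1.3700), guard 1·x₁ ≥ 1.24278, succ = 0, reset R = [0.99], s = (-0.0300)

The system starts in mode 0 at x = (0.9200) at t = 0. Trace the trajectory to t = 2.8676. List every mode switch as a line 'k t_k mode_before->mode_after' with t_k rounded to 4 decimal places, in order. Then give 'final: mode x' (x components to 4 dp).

Mode 0: guard c·x = -0.7429 hit at Δt = 0.9485 (t = 0.9485), x⁻ = (0.7429) → reset → x⁺ = (1.0740), jump to mode 1
Mode 1: guard c·x = 1.2428 hit at Δt = 0.9671 (t = 1.9156), x⁻ = (1.2428) → reset → x⁺ = (1.2004), jump to mode 0
Mode 0: flow for 0.9520 to horizon, guard not reached → x = (0.9116)

1 0.9485 0->1
2 1.9156 1->0
final: 0 0.9116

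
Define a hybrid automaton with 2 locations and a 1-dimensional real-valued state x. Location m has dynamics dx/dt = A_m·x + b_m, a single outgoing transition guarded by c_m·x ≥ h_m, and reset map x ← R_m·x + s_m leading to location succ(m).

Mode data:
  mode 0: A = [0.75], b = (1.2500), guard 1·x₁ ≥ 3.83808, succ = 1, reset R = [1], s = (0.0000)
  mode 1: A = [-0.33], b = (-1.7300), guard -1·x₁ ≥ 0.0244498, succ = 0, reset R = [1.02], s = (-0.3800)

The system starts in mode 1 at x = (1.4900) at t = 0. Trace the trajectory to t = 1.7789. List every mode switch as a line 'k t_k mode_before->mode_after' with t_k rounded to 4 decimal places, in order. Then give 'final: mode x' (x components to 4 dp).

Mode 1: guard c·x = 0.0244 hit at Δt = 0.7722 (t = 0.7722), x⁻ = (-0.0244) → reset → x⁺ = (-0.4049), jump to mode 0
Mode 0: flow for 1.0067 to horizon, guard not reached → x = (1.0179)

1 0.7722 1->0
final: 0 1.0179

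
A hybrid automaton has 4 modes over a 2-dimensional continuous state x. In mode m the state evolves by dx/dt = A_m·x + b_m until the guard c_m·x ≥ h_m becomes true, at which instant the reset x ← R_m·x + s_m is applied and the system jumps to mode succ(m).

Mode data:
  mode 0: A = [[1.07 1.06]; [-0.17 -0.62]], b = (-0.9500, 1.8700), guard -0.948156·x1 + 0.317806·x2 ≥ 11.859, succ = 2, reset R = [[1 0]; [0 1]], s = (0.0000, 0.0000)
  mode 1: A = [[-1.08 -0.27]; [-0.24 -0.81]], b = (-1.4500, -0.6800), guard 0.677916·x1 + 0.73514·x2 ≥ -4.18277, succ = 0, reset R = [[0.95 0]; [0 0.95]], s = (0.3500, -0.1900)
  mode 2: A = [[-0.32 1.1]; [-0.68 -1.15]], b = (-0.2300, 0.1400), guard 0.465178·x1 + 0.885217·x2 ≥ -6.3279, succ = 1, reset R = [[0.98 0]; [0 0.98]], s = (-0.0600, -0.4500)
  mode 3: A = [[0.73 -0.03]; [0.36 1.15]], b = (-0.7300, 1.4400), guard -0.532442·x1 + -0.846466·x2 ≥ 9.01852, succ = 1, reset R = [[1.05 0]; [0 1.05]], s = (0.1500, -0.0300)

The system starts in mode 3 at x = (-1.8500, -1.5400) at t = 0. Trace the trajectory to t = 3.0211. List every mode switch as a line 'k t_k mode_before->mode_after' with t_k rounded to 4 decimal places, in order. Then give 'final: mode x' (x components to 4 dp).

1 1.3686 3->1
2 2.2526 1->0
final: 0 -8.6229 -0.2837

Mode 3: guard c·x = 9.0185 hit at Δt = 1.3686 (t = 1.3686), x⁻ = (-6.5384, -6.5416) → reset → x⁺ = (-6.7153, -6.8986), jump to mode 1
Mode 1: guard c·x = -4.1828 hit at Δt = 0.8840 (t = 2.2526), x⁻ = (-2.7236, -3.1781) → reset → x⁺ = (-2.2375, -3.2092), jump to mode 0
Mode 0: flow for 0.7685 to horizon, guard not reached → x = (-8.6229, -0.2837)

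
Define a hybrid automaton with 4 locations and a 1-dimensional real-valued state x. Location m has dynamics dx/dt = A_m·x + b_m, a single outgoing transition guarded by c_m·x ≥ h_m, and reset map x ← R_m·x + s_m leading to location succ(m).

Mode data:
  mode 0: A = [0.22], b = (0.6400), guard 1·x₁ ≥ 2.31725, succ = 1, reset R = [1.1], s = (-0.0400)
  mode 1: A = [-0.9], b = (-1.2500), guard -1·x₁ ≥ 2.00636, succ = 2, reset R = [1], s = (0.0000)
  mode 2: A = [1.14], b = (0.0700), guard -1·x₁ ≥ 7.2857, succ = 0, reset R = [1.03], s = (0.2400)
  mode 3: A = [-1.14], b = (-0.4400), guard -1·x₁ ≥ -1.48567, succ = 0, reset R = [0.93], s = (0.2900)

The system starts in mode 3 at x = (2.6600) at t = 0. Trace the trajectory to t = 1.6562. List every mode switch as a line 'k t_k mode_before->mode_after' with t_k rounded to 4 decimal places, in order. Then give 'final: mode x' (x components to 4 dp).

1 0.4272 3->0
2 1.0265 0->1
final: 1 0.8227

Mode 3: guard c·x = -1.4857 hit at Δt = 0.4272 (t = 0.4272), x⁻ = (1.4857) → reset → x⁺ = (1.6717), jump to mode 0
Mode 0: guard c·x = 2.3173 hit at Δt = 0.5993 (t = 1.0265), x⁻ = (2.3173) → reset → x⁺ = (2.5090), jump to mode 1
Mode 1: flow for 0.6297 to horizon, guard not reached → x = (0.8227)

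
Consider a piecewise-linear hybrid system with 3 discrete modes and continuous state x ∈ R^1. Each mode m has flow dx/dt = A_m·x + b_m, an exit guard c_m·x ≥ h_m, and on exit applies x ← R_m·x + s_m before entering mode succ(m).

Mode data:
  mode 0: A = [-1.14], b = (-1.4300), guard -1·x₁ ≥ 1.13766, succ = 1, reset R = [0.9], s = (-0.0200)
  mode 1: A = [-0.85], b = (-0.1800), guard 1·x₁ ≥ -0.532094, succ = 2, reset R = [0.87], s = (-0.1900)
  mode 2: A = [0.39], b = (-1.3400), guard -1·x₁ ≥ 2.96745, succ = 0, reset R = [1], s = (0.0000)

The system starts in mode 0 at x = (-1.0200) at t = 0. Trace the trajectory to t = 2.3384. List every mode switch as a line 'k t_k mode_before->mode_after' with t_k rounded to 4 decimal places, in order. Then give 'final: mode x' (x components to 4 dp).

Mode 0: guard c·x = 1.1377 hit at Δt = 0.6115 (t = 0.6115), x⁻ = (-1.1377) → reset → x⁺ = (-1.0439), jump to mode 1
Mode 1: guard c·x = -0.5321 hit at Δt = 1.1231 (t = 1.7346), x⁻ = (-0.5321) → reset → x⁺ = (-0.6529), jump to mode 2
Mode 2: flow for 0.6038 to horizon, guard not reached → x = (-1.7385)

1 0.6115 0->1
2 1.7346 1->2
final: 2 -1.7385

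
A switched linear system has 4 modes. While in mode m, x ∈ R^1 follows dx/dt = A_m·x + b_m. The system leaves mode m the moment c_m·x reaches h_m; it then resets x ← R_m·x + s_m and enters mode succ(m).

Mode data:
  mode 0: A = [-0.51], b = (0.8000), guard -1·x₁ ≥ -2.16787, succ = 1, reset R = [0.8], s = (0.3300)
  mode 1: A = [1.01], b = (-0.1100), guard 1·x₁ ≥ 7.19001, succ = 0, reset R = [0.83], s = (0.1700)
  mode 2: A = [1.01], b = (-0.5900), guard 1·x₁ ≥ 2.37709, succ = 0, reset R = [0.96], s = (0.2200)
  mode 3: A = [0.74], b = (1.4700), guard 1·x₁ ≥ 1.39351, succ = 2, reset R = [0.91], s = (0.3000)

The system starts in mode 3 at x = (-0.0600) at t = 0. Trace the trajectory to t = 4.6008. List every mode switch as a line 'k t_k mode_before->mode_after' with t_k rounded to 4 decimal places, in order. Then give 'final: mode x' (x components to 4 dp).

1 0.7597 3->2
2 1.3538 2->0
3 2.2227 0->1
4 3.4968 1->0
final: 0 4.1706

Mode 3: guard c·x = 1.3935 hit at Δt = 0.7597 (t = 0.7597), x⁻ = (1.3935) → reset → x⁺ = (1.5681), jump to mode 2
Mode 2: guard c·x = 2.3771 hit at Δt = 0.5941 (t = 1.3538), x⁻ = (2.3771) → reset → x⁺ = (2.5020), jump to mode 0
Mode 0: guard c·x = -2.1679 hit at Δt = 0.8689 (t = 2.2227), x⁻ = (2.1679) → reset → x⁺ = (2.0643), jump to mode 1
Mode 1: guard c·x = 7.1900 hit at Δt = 1.2741 (t = 3.4968), x⁻ = (7.1900) → reset → x⁺ = (6.1377), jump to mode 0
Mode 0: flow for 1.1040 to horizon, guard not reached → x = (4.1706)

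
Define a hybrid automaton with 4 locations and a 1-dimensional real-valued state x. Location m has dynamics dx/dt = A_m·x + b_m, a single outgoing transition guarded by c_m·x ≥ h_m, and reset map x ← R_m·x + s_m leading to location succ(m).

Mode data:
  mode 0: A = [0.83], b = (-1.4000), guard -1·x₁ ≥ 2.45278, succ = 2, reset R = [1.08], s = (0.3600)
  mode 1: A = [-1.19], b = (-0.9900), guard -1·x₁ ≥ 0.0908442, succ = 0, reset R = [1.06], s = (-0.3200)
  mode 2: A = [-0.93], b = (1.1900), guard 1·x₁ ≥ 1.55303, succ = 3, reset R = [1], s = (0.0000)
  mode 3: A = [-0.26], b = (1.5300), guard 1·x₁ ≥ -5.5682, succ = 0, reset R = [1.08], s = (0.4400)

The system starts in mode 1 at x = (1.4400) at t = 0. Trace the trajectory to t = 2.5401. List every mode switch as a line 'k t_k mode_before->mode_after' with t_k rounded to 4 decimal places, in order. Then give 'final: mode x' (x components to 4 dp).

Mode 1: guard c·x = 0.0908 hit at Δt = 0.9414 (t = 0.9414), x⁻ = (-0.0908) → reset → x⁺ = (-0.4163), jump to mode 0
Mode 0: guard c·x = 2.4528 hit at Δt = 0.8159 (t = 1.7573), x⁻ = (-2.4528) → reset → x⁺ = (-2.2890), jump to mode 2
Mode 2: flow for 0.7828 to horizon, guard not reached → x = (-0.4436)

1 0.9414 1->0
2 1.7573 0->2
final: 2 -0.4436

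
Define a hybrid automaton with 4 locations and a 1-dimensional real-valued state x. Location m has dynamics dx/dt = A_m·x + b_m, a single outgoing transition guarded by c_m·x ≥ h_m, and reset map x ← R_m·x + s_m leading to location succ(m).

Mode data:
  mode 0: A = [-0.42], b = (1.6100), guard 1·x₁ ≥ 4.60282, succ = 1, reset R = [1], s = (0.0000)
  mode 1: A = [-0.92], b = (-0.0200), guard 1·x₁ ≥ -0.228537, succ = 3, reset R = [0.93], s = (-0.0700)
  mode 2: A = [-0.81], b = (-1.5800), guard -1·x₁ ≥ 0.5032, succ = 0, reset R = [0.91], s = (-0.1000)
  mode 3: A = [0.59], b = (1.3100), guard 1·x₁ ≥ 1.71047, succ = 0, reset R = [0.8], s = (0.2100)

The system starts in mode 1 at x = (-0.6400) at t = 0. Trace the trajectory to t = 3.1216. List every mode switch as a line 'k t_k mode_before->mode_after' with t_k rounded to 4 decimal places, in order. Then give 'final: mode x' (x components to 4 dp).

1 1.1904 1->3
2 2.3892 3->0
final: 0 2.1755

Mode 1: guard c·x = -0.2285 hit at Δt = 1.1904 (t = 1.1904), x⁻ = (-0.2285) → reset → x⁺ = (-0.2825), jump to mode 3
Mode 3: guard c·x = 1.7105 hit at Δt = 1.1988 (t = 2.3892), x⁻ = (1.7105) → reset → x⁺ = (1.5784), jump to mode 0
Mode 0: flow for 0.7324 to horizon, guard not reached → x = (2.1755)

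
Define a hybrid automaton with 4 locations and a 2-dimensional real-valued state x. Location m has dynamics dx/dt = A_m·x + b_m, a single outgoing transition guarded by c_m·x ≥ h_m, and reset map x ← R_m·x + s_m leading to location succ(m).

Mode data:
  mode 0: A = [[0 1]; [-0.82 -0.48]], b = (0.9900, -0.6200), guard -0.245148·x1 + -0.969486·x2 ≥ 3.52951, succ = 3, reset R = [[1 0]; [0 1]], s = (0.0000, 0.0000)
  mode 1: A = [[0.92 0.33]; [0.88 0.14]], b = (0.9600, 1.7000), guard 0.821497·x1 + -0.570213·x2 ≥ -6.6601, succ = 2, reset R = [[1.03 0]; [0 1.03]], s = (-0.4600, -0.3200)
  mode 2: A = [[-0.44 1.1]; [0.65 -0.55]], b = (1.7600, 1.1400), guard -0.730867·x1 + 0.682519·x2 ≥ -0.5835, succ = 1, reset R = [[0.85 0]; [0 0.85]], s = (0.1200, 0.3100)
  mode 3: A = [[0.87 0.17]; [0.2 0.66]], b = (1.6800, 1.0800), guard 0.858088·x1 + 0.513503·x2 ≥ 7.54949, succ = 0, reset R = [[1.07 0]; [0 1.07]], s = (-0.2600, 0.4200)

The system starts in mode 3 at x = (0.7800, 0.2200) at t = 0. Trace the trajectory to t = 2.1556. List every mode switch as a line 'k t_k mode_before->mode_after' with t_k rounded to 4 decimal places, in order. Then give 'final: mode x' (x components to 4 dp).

Mode 3: guard c·x = 7.5495 hit at Δt = 1.2494 (t = 1.2494), x⁻ = (6.6072, 3.6610) → reset → x⁺ = (6.8097, 4.3373), jump to mode 0
Mode 0: flow for 0.9062 to horizon, guard not reached → x = (8.3645, -2.5693)

1 1.2494 3->0
final: 0 8.3645 -2.5693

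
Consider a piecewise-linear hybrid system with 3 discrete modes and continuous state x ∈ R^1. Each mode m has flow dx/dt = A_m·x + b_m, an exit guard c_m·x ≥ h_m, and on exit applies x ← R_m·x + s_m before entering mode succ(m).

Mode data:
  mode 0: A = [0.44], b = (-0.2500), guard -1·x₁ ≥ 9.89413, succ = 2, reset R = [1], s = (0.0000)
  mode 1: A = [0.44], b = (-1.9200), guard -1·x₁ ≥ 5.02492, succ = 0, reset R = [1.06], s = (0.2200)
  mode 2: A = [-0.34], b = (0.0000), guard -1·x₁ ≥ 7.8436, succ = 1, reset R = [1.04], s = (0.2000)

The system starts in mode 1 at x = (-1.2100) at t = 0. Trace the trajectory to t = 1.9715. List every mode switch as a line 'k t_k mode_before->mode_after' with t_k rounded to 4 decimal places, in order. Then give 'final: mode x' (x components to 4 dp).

Mode 1: guard c·x = 5.0249 hit at Δt = 1.1851 (t = 1.1851), x⁻ = (-5.0249) → reset → x⁺ = (-5.1064), jump to mode 0
Mode 0: flow for 0.7864 to horizon, guard not reached → x = (-7.4524)

1 1.1851 1->0
final: 0 -7.4524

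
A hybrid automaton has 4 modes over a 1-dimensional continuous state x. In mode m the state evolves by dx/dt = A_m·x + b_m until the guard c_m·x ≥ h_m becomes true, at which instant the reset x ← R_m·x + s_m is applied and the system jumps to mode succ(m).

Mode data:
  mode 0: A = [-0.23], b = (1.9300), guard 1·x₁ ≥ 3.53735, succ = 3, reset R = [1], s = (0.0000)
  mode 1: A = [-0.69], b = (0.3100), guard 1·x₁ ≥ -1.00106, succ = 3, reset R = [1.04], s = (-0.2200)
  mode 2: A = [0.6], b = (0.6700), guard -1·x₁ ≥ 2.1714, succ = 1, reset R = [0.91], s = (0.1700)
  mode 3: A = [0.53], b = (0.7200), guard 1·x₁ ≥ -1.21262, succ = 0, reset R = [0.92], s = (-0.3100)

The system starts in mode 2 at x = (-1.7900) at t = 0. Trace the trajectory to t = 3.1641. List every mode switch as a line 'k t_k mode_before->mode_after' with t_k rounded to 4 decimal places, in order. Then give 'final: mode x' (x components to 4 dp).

Mode 2: guard c·x = 2.1714 hit at Δt = 0.7480 (t = 0.7480), x⁻ = (-2.1714) → reset → x⁺ = (-1.8060), jump to mode 1
Mode 1: guard c·x = -1.0011 hit at Δt = 0.6398 (t = 1.3878), x⁻ = (-1.0011) → reset → x⁺ = (-1.2611), jump to mode 3
Mode 3: guard c·x = -1.2126 hit at Δt = 0.7623 (t = 2.1501), x⁻ = (-1.2126) → reset → x⁺ = (-1.4256), jump to mode 0
Mode 0: flow for 1.0140 to horizon, guard not reached → x = (0.6165)

1 0.7480 2->1
2 1.3878 1->3
3 2.1501 3->0
final: 0 0.6165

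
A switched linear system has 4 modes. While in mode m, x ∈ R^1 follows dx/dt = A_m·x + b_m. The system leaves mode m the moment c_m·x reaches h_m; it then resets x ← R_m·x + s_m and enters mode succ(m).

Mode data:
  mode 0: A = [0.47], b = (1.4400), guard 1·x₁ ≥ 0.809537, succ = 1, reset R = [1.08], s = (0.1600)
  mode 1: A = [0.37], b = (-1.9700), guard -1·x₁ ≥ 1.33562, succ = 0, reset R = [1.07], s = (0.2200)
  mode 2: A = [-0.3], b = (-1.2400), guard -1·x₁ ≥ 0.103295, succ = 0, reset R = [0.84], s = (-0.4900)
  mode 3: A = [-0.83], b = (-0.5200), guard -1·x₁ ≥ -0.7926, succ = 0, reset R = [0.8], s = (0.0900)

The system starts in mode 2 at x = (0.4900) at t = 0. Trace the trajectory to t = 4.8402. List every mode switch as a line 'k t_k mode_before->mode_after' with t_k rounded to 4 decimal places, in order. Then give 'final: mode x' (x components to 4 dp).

1 0.4578 2->0
2 1.4004 0->1
3 2.5891 1->0
4 4.1559 0->1
final: 1 -0.2018

Mode 2: guard c·x = 0.1033 hit at Δt = 0.4578 (t = 0.4578), x⁻ = (-0.1033) → reset → x⁺ = (-0.5768), jump to mode 0
Mode 0: guard c·x = 0.8095 hit at Δt = 0.9426 (t = 1.4004), x⁻ = (0.8095) → reset → x⁺ = (1.0343), jump to mode 1
Mode 1: guard c·x = 1.3356 hit at Δt = 1.1887 (t = 2.5891), x⁻ = (-1.3356) → reset → x⁺ = (-1.2091), jump to mode 0
Mode 0: guard c·x = 0.8095 hit at Δt = 1.5668 (t = 4.1559), x⁻ = (0.8095) → reset → x⁺ = (1.0343), jump to mode 1
Mode 1: flow for 0.6843 to horizon, guard not reached → x = (-0.2018)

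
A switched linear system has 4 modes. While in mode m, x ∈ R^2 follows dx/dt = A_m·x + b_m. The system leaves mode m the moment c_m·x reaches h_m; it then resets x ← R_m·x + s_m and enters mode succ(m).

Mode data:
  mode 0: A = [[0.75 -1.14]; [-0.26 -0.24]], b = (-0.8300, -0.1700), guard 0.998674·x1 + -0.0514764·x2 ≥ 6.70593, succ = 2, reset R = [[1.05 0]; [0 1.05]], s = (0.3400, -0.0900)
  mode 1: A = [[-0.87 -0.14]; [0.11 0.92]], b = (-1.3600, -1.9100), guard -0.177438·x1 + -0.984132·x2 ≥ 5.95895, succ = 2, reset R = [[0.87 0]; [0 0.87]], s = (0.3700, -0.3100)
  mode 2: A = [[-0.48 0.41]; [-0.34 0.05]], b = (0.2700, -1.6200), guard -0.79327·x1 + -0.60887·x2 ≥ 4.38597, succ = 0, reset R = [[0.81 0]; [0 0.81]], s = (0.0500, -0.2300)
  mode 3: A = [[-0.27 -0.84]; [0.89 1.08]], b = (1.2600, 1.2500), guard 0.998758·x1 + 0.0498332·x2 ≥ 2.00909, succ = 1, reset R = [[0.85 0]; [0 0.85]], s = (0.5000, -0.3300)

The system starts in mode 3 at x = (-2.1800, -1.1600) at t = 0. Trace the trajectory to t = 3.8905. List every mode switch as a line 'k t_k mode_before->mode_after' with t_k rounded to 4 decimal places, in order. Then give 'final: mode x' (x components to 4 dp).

Mode 3: guard c·x = 2.0091 hit at Δt = 1.3835 (t = 1.3835), x⁻ = (2.1508, -2.7902) → reset → x⁺ = (2.3282, -2.7016), jump to mode 1
Mode 1: guard c·x = 5.9589 hit at Δt = 0.6215 (t = 2.0050), x⁻ = (1.0021, -6.2357) → reset → x⁺ = (1.2418, -5.7351), jump to mode 2
Mode 2: guard c·x = 4.3860 hit at Δt = 0.5647 (t = 2.5697), x⁻ = (-0.2129, -6.9261) → reset → x⁺ = (-0.1224, -5.8401), jump to mode 0
Mode 0: guard c·x = 6.7059 hit at Δt = 0.8622 (t = 3.4319), x⁻ = (6.4325, -5.4778) → reset → x⁺ = (7.0941, -5.8417), jump to mode 2
Mode 2: flow for 0.4586 to horizon, guard not reached → x = (4.6544, -7.6534)

1 1.3835 3->1
2 2.0050 1->2
3 2.5697 2->0
4 3.4319 0->2
final: 2 4.6544 -7.6534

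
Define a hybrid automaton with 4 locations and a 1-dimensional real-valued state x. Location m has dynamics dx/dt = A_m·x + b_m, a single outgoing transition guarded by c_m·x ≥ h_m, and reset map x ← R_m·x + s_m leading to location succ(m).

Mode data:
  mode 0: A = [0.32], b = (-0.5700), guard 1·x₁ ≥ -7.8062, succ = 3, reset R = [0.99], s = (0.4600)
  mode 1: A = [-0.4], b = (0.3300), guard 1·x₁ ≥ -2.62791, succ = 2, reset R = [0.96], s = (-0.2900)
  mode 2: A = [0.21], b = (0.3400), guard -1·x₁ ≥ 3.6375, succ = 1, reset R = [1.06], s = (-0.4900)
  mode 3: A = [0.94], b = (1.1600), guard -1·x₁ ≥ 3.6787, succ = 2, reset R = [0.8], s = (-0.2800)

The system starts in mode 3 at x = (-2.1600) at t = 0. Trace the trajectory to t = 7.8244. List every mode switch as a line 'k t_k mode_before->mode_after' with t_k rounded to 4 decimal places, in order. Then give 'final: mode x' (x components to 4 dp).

1 1.0328 3->2
2 2.1275 2->1
3 3.1370 1->2
4 5.6381 2->1
5 6.6476 1->2
final: 2 -3.1474

Mode 3: guard c·x = 3.6787 hit at Δt = 1.0328 (t = 1.0328), x⁻ = (-3.6787) → reset → x⁺ = (-3.2230), jump to mode 2
Mode 2: guard c·x = 3.6375 hit at Δt = 1.0947 (t = 2.1275), x⁻ = (-3.6375) → reset → x⁺ = (-4.3457), jump to mode 1
Mode 1: guard c·x = -2.6279 hit at Δt = 1.0095 (t = 3.1370), x⁻ = (-2.6279) → reset → x⁺ = (-2.8128), jump to mode 2
Mode 2: guard c·x = 3.6375 hit at Δt = 2.5011 (t = 5.6381), x⁻ = (-3.6375) → reset → x⁺ = (-4.3458), jump to mode 1
Mode 1: guard c·x = -2.6279 hit at Δt = 1.0095 (t = 6.6476), x⁻ = (-2.6279) → reset → x⁺ = (-2.8128), jump to mode 2
Mode 2: flow for 1.1768 to horizon, guard not reached → x = (-3.1474)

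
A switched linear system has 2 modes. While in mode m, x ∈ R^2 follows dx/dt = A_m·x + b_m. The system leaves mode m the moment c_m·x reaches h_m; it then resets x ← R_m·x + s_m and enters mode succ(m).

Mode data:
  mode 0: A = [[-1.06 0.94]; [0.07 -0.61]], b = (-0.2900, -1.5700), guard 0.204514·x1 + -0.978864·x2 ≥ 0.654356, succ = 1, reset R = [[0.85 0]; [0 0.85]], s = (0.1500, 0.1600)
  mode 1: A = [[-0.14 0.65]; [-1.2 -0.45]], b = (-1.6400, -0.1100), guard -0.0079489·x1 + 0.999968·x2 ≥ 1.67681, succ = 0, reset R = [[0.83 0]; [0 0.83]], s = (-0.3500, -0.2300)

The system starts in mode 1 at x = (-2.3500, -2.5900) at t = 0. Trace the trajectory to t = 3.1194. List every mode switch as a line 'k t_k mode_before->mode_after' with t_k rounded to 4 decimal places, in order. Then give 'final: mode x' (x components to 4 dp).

1 1.0259 1->0
2 2.2644 0->1
final: 1 -2.1353 0.9128

Mode 1: guard c·x = 1.6768 hit at Δt = 1.0259 (t = 1.0259), x⁻ = (-3.8567, 1.6462) → reset → x⁺ = (-3.5511, 1.1364), jump to mode 0
Mode 0: guard c·x = 0.6544 hit at Δt = 1.2385 (t = 2.2644), x⁻ = (-1.3262, -0.9456) → reset → x⁺ = (-0.9772, -0.6437), jump to mode 1
Mode 1: flow for 0.8550 to horizon, guard not reached → x = (-2.1353, 0.9128)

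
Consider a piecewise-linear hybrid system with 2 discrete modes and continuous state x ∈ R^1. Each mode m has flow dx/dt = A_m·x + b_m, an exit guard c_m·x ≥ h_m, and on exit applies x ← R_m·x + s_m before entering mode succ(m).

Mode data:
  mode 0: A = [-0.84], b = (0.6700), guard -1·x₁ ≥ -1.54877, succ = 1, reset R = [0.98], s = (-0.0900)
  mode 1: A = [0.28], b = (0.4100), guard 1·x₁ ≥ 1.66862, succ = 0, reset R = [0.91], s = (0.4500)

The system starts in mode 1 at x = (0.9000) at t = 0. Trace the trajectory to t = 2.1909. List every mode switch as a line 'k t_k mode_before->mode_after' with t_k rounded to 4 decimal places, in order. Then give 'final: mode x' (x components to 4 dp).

Mode 1: guard c·x = 1.6686 hit at Δt = 1.0053 (t = 1.0053), x⁻ = (1.6686) → reset → x⁺ = (1.9684), jump to mode 0
Mode 0: guard c·x = -1.5488 hit at Δt = 0.5284 (t = 1.5337), x⁻ = (1.5488) → reset → x⁺ = (1.4278), jump to mode 1
Mode 1: guard c·x = 1.6686 hit at Δt = 0.2857 (t = 1.8194), x⁻ = (1.6686) → reset → x⁺ = (1.9684), jump to mode 0
Mode 0: flow for 0.3715 to horizon, guard not reached → x = (1.6546)

1 1.0053 1->0
2 1.5337 0->1
3 1.8194 1->0
final: 0 1.6546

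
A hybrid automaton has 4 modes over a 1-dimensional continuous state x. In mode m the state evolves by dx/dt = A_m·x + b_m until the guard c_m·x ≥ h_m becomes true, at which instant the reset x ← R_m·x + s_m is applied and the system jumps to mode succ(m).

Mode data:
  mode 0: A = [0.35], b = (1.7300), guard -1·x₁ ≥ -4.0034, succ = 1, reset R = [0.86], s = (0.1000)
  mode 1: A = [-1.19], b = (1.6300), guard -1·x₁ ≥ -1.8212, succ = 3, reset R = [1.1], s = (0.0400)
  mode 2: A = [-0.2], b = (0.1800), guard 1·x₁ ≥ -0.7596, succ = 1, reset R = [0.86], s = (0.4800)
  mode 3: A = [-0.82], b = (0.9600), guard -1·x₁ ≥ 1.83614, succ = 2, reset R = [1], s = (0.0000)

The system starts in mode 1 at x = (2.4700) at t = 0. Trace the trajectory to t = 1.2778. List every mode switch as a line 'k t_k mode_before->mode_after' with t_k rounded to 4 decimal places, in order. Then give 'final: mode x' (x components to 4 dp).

1 0.7486 1->3
final: 3 1.7361

Mode 1: guard c·x = -1.8212 hit at Δt = 0.7486 (t = 0.7486), x⁻ = (1.8212) → reset → x⁺ = (2.0433), jump to mode 3
Mode 3: flow for 0.5292 to horizon, guard not reached → x = (1.7361)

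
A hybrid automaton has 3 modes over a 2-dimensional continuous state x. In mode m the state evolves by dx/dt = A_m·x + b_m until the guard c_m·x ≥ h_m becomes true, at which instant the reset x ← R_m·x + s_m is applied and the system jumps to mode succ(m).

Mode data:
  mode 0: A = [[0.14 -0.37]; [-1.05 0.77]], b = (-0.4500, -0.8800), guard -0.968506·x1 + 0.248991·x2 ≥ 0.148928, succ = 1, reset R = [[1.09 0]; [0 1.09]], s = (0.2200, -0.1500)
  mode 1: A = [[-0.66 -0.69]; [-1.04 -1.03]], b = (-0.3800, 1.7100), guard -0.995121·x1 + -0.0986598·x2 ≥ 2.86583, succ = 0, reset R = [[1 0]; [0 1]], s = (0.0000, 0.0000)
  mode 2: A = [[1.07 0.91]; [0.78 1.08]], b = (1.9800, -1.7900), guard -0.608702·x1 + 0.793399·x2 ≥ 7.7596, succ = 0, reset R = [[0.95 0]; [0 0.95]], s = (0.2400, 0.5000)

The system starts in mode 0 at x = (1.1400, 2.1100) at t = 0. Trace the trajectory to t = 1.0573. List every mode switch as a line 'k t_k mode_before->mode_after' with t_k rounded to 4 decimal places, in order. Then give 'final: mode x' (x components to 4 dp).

Mode 0: guard c·x = 0.1489 hit at Δt = 0.7067 (t = 0.7067), x⁻ = (0.3675, 2.0275) → reset → x⁺ = (0.6205, 2.0600), jump to mode 1
Mode 1: flow for 0.3506 to horizon, guard not reached → x = (-0.0436, 1.8617)

1 0.7067 0->1
final: 1 -0.0436 1.8617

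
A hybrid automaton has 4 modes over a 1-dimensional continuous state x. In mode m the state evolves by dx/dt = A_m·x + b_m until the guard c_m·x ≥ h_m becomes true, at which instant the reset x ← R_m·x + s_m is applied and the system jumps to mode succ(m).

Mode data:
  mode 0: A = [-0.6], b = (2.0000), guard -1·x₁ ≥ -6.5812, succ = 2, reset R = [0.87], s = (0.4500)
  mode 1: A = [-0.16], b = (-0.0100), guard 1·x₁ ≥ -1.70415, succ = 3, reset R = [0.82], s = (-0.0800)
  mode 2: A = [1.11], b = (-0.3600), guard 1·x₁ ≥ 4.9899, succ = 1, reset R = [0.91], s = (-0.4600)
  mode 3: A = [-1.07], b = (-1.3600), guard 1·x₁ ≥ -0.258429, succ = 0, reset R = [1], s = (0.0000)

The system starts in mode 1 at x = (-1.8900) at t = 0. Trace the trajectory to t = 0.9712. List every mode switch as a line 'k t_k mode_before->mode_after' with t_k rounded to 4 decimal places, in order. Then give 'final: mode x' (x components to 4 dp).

Mode 1: guard c·x = -1.7042 hit at Δt = 0.6703 (t = 0.6703), x⁻ = (-1.7042) → reset → x⁺ = (-1.4774), jump to mode 3
Mode 3: flow for 0.3009 to horizon, guard not reached → x = (-1.4206)

1 0.6703 1->3
final: 3 -1.4206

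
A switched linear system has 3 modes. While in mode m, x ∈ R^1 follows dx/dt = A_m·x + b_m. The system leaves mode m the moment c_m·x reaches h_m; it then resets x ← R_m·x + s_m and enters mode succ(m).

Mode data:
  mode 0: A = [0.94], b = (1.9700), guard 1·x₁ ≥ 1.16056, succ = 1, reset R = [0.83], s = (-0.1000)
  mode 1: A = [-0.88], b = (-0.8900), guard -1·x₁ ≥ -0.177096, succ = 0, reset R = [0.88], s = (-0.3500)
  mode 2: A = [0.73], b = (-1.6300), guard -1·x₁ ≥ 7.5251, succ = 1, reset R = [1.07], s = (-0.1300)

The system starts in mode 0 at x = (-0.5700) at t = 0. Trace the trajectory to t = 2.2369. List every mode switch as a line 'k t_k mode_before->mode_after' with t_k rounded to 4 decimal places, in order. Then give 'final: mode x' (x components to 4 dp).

1 0.8065 0->1
2 1.3244 1->0
3 1.8966 0->1
final: 1 0.3782

Mode 0: guard c·x = 1.1606 hit at Δt = 0.8065 (t = 0.8065), x⁻ = (1.1606) → reset → x⁺ = (0.8633), jump to mode 1
Mode 1: guard c·x = -0.1771 hit at Δt = 0.5179 (t = 1.3244), x⁻ = (0.1771) → reset → x⁺ = (-0.1942), jump to mode 0
Mode 0: guard c·x = 1.1606 hit at Δt = 0.5722 (t = 1.8966), x⁻ = (1.1606) → reset → x⁺ = (0.8633), jump to mode 1
Mode 1: flow for 0.3403 to horizon, guard not reached → x = (0.3782)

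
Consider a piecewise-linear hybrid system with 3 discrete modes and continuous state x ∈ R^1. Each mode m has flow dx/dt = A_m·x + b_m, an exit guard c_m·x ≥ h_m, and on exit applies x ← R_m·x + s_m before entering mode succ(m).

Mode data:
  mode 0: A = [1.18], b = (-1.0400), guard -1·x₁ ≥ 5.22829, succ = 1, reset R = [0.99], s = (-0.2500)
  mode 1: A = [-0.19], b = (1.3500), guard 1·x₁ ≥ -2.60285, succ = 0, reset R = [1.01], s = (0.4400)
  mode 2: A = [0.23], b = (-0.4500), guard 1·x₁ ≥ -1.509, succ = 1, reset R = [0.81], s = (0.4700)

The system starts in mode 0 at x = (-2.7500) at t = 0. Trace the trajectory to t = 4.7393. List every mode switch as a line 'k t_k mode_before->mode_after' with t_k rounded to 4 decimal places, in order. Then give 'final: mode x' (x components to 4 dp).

Mode 0: guard c·x = 5.2283 hit at Δt = 0.4409 (t = 0.4409), x⁻ = (-5.2283) → reset → x⁺ = (-5.4260), jump to mode 1
Mode 1: guard c·x = -2.6029 hit at Δt = 1.3435 (t = 1.7844), x⁻ = (-2.6029) → reset → x⁺ = (-2.1889), jump to mode 0
Mode 0: guard c·x = 5.2283 hit at Δt = 0.5831 (t = 2.3675), x⁻ = (-5.2283) → reset → x⁺ = (-5.4260), jump to mode 1
Mode 1: guard c·x = -2.6029 hit at Δt = 1.3435 (t = 3.7111), x⁻ = (-2.6029) → reset → x⁺ = (-2.1889), jump to mode 0
Mode 0: guard c·x = 5.2283 hit at Δt = 0.5831 (t = 4.2942), x⁻ = (-5.2283) → reset → x⁺ = (-5.4260), jump to mode 1
Mode 1: flow for 0.4451 to horizon, guard not reached → x = (-4.4098)

1 0.4409 0->1
2 1.7844 1->0
3 2.3675 0->1
4 3.7111 1->0
5 4.2942 0->1
final: 1 -4.4098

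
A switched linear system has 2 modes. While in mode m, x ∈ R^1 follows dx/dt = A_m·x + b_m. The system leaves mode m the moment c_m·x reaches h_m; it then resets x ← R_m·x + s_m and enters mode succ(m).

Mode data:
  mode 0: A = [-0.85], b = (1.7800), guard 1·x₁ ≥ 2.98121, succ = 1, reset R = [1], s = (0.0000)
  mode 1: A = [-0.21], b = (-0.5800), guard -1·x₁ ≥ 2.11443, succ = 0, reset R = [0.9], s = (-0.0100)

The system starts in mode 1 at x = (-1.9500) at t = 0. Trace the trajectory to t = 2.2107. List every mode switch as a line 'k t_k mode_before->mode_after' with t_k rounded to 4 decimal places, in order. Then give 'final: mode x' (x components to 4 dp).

Mode 1: guard c·x = 2.1144 hit at Δt = 1.0776 (t = 1.0776), x⁻ = (-2.1144) → reset → x⁺ = (-1.9130), jump to mode 0
Mode 0: flow for 1.1331 to horizon, guard not reached → x = (0.5646)

1 1.0776 1->0
final: 0 0.5646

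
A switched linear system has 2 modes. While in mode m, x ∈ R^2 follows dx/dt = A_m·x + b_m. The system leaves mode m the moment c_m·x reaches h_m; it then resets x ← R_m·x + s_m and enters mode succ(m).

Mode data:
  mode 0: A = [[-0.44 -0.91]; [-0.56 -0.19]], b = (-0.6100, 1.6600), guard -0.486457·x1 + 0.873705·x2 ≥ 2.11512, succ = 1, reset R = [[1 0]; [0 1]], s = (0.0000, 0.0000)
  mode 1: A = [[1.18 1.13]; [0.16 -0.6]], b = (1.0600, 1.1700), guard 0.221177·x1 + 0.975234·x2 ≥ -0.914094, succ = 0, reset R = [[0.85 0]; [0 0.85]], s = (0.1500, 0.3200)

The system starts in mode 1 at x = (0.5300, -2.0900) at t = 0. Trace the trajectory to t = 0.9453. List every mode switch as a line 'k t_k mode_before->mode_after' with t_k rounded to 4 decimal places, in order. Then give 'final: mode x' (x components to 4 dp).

1 0.4843 1->0
final: 0 0.2677 0.1112

Mode 1: guard c·x = -0.9141 hit at Δt = 0.4843 (t = 0.4843), x⁻ = (0.4577, -1.0411) → reset → x⁺ = (0.5390, -0.5649), jump to mode 0
Mode 0: flow for 0.4610 to horizon, guard not reached → x = (0.2677, 0.1112)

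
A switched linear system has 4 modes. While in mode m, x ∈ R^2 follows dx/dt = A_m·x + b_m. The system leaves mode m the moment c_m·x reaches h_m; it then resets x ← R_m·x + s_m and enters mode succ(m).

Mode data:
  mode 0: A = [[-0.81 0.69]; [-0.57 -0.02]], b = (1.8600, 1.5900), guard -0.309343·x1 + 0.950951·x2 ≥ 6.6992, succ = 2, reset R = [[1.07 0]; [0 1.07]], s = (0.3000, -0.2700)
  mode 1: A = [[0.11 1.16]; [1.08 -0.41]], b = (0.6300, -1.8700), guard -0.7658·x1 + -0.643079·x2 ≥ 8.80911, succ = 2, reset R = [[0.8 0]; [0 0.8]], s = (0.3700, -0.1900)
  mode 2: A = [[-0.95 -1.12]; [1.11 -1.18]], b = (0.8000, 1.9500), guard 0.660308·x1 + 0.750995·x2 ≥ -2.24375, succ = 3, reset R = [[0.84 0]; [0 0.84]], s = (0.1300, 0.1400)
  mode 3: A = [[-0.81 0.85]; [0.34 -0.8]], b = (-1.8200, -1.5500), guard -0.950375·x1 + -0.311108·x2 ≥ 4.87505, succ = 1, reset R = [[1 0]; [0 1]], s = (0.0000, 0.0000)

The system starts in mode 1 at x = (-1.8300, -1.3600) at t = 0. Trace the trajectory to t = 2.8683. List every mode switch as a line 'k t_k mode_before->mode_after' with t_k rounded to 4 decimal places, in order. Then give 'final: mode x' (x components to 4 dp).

1 1.1609 1->2
2 1.7458 2->3
final: 3 -2.8305 -2.4736

Mode 1: guard c·x = 8.8091 hit at Δt = 1.1609 (t = 1.1609), x⁻ = (-6.2829, -6.2164) → reset → x⁺ = (-4.6563, -5.1631), jump to mode 2
Mode 2: guard c·x = -2.2437 hit at Δt = 0.5849 (t = 1.7458), x⁻ = (-0.3604, -2.6708) → reset → x⁺ = (-0.1728, -2.1035), jump to mode 3
Mode 3: flow for 1.1225 to horizon, guard not reached → x = (-2.8305, -2.4736)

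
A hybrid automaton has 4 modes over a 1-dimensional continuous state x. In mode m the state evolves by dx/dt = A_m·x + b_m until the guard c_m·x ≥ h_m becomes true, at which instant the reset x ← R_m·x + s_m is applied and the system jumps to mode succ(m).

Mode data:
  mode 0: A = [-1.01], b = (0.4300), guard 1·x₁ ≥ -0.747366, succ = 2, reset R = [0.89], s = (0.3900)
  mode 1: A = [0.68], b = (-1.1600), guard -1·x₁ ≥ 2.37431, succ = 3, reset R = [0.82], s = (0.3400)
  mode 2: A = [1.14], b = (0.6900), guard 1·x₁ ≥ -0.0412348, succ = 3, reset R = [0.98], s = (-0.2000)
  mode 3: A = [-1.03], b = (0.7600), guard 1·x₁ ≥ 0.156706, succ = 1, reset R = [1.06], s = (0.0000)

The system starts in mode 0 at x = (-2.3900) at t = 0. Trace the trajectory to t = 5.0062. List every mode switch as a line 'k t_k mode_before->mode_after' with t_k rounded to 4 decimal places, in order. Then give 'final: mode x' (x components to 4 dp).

1 0.8669 0->2
2 1.3368 2->3
3 1.8424 3->1
4 3.2755 1->3
5 4.6298 3->1
final: 1 -0.2830

Mode 0: guard c·x = -0.7474 hit at Δt = 0.8669 (t = 0.8669), x⁻ = (-0.7474) → reset → x⁺ = (-0.2752), jump to mode 2
Mode 2: guard c·x = -0.0412 hit at Δt = 0.4699 (t = 1.3368), x⁻ = (-0.0412) → reset → x⁺ = (-0.2404), jump to mode 3
Mode 3: guard c·x = 0.1567 hit at Δt = 0.5056 (t = 1.8424), x⁻ = (0.1567) → reset → x⁺ = (0.1661), jump to mode 1
Mode 1: guard c·x = 2.3743 hit at Δt = 1.4331 (t = 3.2755), x⁻ = (-2.3743) → reset → x⁺ = (-1.6069), jump to mode 3
Mode 3: guard c·x = 0.1567 hit at Δt = 1.3543 (t = 4.6298), x⁻ = (0.1567) → reset → x⁺ = (0.1661), jump to mode 1
Mode 1: flow for 0.3764 to horizon, guard not reached → x = (-0.2830)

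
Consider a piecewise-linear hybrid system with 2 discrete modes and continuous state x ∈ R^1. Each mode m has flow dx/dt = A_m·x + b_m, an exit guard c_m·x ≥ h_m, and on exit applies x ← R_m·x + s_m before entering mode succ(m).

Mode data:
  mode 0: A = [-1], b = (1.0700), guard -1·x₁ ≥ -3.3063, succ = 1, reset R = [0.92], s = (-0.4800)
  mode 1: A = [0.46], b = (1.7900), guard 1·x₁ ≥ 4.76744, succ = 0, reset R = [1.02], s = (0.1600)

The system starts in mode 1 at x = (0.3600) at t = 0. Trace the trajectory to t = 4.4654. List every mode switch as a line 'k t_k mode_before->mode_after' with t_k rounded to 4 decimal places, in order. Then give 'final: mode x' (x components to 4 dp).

Mode 1: guard c·x = 4.7674 hit at Δt = 1.5464 (t = 1.5464), x⁻ = (4.7674) → reset → x⁺ = (5.0228), jump to mode 0
Mode 0: guard c·x = -3.3063 hit at Δt = 0.5696 (t = 2.1160), x⁻ = (3.3063) → reset → x⁺ = (2.5618), jump to mode 1
Mode 1: guard c·x = 4.7674 hit at Δt = 0.6392 (t = 2.7551), x⁻ = (4.7674) → reset → x⁺ = (5.0228), jump to mode 0
Mode 0: guard c·x = -3.3063 hit at Δt = 0.5696 (t = 3.3247), x⁻ = (3.3063) → reset → x⁺ = (2.5618), jump to mode 1
Mode 1: guard c·x = 4.7674 hit at Δt = 0.6392 (t = 3.9639), x⁻ = (4.7674) → reset → x⁺ = (5.0228), jump to mode 0
Mode 0: flow for 0.5015 to horizon, guard not reached → x = (3.4639)

1 1.5464 1->0
2 2.1160 0->1
3 2.7551 1->0
4 3.3247 0->1
5 3.9639 1->0
final: 0 3.4639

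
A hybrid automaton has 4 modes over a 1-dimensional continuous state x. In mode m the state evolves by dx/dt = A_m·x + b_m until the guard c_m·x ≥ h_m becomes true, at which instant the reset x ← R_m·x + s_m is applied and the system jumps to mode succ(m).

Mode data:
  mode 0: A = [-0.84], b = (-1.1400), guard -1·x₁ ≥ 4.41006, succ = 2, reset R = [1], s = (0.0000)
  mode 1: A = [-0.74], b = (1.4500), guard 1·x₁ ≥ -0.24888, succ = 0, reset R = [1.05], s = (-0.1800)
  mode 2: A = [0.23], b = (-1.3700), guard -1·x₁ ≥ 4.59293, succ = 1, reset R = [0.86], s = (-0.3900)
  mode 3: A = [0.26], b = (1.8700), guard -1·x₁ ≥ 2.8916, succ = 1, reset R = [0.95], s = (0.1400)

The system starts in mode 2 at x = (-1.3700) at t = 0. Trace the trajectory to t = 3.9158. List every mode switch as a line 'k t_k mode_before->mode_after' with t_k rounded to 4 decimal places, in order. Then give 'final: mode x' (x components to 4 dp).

Mode 2: guard c·x = 4.5929 hit at Δt = 1.5851 (t = 1.5851), x⁻ = (-4.5929) → reset → x⁺ = (-4.3399), jump to mode 1
Mode 1: guard c·x = -0.2489 hit at Δt = 1.4165 (t = 3.0016), x⁻ = (-0.2489) → reset → x⁺ = (-0.4413), jump to mode 0
Mode 0: flow for 0.9142 to horizon, guard not reached → x = (-0.9322)

1 1.5851 2->1
2 3.0016 1->0
final: 0 -0.9322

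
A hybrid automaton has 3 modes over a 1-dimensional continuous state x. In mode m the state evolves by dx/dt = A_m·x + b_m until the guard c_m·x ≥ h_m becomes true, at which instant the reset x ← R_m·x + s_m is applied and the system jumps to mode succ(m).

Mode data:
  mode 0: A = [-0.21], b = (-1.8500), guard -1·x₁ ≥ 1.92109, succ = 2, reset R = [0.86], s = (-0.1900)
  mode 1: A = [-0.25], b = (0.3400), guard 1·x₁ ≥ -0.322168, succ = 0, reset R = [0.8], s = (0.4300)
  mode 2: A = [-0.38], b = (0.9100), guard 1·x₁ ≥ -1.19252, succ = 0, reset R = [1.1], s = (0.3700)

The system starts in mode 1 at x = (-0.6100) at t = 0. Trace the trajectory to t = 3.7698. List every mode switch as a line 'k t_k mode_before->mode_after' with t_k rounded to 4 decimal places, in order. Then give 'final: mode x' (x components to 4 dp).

1 0.6318 1->0
2 1.8954 0->2
3 2.3334 2->0
4 2.9664 0->2
5 3.4044 2->0
final: 0 -1.5229

Mode 1: guard c·x = -0.3222 hit at Δt = 0.6318 (t = 0.6318), x⁻ = (-0.3222) → reset → x⁺ = (0.1723), jump to mode 0
Mode 0: guard c·x = 1.9211 hit at Δt = 1.2636 (t = 1.8954), x⁻ = (-1.9211) → reset → x⁺ = (-1.8421), jump to mode 2
Mode 2: guard c·x = -1.1925 hit at Δt = 0.4380 (t = 2.3334), x⁻ = (-1.1925) → reset → x⁺ = (-0.9418), jump to mode 0
Mode 0: guard c·x = 1.9211 hit at Δt = 0.6330 (t = 2.9664), x⁻ = (-1.9211) → reset → x⁺ = (-1.8421), jump to mode 2
Mode 2: guard c·x = -1.1925 hit at Δt = 0.4380 (t = 3.4044), x⁻ = (-1.1925) → reset → x⁺ = (-0.9418), jump to mode 0
Mode 0: flow for 0.3654 to horizon, guard not reached → x = (-1.5229)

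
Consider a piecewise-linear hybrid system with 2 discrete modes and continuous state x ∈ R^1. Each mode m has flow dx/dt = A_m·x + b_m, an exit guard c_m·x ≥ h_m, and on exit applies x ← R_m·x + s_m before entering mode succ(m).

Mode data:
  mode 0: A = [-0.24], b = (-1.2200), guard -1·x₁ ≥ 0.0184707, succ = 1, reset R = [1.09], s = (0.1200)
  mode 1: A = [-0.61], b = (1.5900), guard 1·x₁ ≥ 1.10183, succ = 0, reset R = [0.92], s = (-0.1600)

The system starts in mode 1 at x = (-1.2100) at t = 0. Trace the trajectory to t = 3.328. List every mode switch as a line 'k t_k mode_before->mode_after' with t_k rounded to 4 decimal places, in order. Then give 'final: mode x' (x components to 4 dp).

1 1.5258 1->0
2 2.1878 0->1
3 3.0244 1->0
final: 0 0.4365

Mode 1: guard c·x = 1.1018 hit at Δt = 1.5258 (t = 1.5258), x⁻ = (1.1018) → reset → x⁺ = (0.8537), jump to mode 0
Mode 0: guard c·x = 0.0185 hit at Δt = 0.6620 (t = 2.1878), x⁻ = (-0.0185) → reset → x⁺ = (0.0999), jump to mode 1
Mode 1: guard c·x = 1.1018 hit at Δt = 0.8366 (t = 3.0244), x⁻ = (1.1018) → reset → x⁺ = (0.8537), jump to mode 0
Mode 0: flow for 0.3036 to horizon, guard not reached → x = (0.4365)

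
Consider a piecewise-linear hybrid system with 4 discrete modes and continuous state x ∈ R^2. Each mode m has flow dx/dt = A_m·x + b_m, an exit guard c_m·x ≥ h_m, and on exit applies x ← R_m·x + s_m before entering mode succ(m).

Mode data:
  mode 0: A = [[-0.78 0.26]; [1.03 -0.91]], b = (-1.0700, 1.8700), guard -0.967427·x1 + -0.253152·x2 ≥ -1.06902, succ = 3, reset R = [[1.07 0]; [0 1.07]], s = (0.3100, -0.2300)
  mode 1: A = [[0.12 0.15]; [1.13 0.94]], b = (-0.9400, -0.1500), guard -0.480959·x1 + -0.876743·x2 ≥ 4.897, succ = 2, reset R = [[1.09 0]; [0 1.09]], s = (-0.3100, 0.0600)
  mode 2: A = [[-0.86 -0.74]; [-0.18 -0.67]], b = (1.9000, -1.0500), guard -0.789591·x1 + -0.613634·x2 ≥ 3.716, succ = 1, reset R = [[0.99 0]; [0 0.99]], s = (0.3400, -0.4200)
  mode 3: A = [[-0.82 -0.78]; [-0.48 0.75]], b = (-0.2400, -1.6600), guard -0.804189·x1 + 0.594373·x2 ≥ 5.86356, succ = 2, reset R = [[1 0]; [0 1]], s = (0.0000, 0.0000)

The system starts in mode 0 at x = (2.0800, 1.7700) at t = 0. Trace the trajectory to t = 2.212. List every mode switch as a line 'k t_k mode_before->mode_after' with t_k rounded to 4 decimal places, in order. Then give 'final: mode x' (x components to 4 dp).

Mode 0: guard c·x = -1.0690 hit at Δt = 1.3393 (t = 1.3393), x⁻ = (0.3983, 2.7008) → reset → x⁺ = (0.7362, 2.6599), jump to mode 3
Mode 3: flow for 0.8727 to horizon, guard not reached → x = (-1.1818, 3.1925)

1 1.3393 0->3
final: 3 -1.1818 3.1925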